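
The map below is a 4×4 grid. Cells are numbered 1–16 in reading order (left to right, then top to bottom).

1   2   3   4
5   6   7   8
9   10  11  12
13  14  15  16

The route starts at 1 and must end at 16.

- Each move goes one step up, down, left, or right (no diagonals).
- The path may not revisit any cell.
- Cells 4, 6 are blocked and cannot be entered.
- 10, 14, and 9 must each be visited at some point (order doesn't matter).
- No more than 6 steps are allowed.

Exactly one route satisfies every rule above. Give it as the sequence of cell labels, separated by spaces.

1 5 9 10 14 15 16

The 6-move cap with required stops at 10, 14, 9 leaves no slack for detours.
Route from 1: 2× down (reaching 9), right to 10, down to 14, 2× right (reaching 16) — 6 moves in all.
Check: all required cells visited; 6 ≤ 6 moves.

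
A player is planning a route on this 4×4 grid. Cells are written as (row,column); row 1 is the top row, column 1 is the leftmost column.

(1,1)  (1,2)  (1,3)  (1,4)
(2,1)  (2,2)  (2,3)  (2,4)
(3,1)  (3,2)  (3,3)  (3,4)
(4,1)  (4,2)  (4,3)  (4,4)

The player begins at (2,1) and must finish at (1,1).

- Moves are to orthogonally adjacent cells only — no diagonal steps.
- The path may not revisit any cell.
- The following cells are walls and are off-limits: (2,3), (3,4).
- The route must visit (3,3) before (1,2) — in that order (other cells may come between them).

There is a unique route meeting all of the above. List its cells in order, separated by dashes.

The waypoints must appear in the order (3,3), (1,2), with no cell reused.
Route from (2,1): down 2 to (4,1), right 2 to (4,3), up 1 to (3,3), left 1 to (3,2), up 2 to (1,2), left 1 to (1,1) — 9 moves in all.
Check: order respected ((3,3) at step 5, (1,2) at step 8).

(2,1) - (3,1) - (4,1) - (4,2) - (4,3) - (3,3) - (3,2) - (2,2) - (1,2) - (1,1)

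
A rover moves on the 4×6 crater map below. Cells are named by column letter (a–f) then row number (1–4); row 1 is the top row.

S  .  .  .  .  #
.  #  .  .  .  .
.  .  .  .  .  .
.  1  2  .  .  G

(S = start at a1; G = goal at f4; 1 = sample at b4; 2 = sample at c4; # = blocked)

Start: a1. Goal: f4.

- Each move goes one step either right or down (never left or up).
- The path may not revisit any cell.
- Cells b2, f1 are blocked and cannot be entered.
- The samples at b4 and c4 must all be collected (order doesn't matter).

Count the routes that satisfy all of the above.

A right/down-only route from a1 to f4 makes exactly 3 down-moves and 5 right-moves in some order.
With no other constraints that would be C(8,3) = 56 routes.
A monotone route can only reach the required cells in the order b4, c4, so split there and multiply the segment counts (each segment already excludes blocked cells): a1→b4: 2; b4→c4: 1; c4→f4: 1; product = 2.
That gives 2 routes.

2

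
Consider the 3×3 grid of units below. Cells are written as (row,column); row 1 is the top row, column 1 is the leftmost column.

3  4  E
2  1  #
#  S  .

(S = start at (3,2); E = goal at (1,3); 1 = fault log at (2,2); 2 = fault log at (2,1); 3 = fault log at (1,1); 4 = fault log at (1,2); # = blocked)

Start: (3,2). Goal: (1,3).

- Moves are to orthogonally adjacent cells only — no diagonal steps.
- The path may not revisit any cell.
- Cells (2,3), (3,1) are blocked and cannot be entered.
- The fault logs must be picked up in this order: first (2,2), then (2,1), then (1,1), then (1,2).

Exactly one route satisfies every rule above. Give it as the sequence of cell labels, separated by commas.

(3,2), (2,2), (2,1), (1,1), (1,2), (1,3)

The waypoints must appear in the order (2,2), (2,1), (1,1), (1,2), with no cell reused.
Route from (3,2): up to (2,2), left to (2,1), up to (1,1), 2× right (reaching (1,3)) — 5 moves in all.
Check: order respected (1 at step 1, 2 at step 2, 3 at step 3, 4 at step 4).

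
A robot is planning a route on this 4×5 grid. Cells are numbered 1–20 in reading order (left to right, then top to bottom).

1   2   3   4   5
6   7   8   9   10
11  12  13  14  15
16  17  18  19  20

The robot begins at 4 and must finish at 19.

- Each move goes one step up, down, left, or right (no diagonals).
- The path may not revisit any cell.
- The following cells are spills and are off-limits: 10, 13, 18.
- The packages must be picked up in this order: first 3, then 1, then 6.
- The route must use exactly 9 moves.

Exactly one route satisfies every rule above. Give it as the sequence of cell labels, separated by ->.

4 -> 3 -> 2 -> 1 -> 6 -> 7 -> 8 -> 9 -> 14 -> 19

The waypoints must appear in the order 3, 1, 6, with no cell reused.
Route from 4: left 3 to 1, down 1 to 6, right 3 to 9, down 2 to 19 — 9 moves in all.
Check: order respected (3 at step 1, 1 at step 3, 6 at step 4); 9 moves as required.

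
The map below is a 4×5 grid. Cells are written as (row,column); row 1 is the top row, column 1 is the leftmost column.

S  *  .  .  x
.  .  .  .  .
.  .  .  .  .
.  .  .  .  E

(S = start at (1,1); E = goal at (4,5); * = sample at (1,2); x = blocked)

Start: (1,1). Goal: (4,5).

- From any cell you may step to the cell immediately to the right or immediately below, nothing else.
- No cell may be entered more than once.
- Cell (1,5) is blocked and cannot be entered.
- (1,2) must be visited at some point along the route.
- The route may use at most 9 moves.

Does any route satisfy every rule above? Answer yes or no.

yes

One route that works: (1,1) → (1,2) → (2,2) → (3,2) → (4,2) → (4,3) → (4,4) → (4,5).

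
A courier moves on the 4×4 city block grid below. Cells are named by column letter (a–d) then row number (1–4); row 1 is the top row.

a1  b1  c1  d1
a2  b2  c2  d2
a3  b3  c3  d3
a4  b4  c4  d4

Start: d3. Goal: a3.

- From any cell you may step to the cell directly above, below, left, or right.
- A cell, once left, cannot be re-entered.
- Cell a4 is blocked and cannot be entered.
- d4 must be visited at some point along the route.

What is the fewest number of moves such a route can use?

5

Any route passes through d4 somewhere between d3 and a3. Summing Manhattan distances along the two legs (d3 → d4 → a3) gives a lower bound of 1 + 4 = 5 moves.
A route of 5 moves achieves this: d3 → d4 → c4 → c3 → b3 → a3.
Since 5 matches the lower bound, it is optimal.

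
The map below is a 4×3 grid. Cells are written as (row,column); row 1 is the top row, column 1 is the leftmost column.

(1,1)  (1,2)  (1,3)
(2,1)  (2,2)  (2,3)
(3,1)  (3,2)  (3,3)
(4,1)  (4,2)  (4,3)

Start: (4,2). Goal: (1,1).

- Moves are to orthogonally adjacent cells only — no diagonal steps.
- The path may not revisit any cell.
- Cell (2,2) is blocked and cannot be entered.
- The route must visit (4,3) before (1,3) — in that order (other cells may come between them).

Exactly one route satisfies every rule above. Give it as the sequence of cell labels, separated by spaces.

(4,2) (4,3) (3,3) (2,3) (1,3) (1,2) (1,1)

The waypoints must appear in the order (4,3), (1,3), with no cell reused.
Route from (4,2): right 1 to (4,3), up 3 to (1,3), left 2 to (1,1) — 6 moves in all.
Check: order respected ((4,3) at step 1, (1,3) at step 4).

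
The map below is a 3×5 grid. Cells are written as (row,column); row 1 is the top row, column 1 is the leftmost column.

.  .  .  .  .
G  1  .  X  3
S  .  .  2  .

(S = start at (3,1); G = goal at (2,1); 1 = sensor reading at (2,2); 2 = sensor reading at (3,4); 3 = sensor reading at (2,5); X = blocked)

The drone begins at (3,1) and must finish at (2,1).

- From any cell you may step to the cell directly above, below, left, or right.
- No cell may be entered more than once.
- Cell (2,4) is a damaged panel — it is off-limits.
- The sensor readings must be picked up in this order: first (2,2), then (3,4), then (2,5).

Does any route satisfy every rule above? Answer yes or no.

yes

One route that works: (3,1) → (3,2) → (2,2) → (2,3) → (3,3) → (3,4) → (3,5) → (2,5) → (1,5) → (1,4) → (1,3) → (1,2) → (1,1) → (2,1).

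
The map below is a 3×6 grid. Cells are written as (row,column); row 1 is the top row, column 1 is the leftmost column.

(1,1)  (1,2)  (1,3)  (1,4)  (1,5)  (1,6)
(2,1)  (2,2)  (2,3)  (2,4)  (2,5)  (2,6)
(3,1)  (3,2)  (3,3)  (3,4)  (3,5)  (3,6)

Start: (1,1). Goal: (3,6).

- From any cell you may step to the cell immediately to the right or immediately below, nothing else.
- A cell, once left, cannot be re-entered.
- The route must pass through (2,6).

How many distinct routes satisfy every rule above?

A right/down-only route from (1,1) to (3,6) makes exactly 2 down-moves and 5 right-moves in some order.
With no other constraints that would be C(7,2) = 21 routes.
Split at (2,6) and multiply the segment counts: (1,1)→(2,6): 6; (2,6)→(3,6): 1; product = 6.
That gives 6 routes.

6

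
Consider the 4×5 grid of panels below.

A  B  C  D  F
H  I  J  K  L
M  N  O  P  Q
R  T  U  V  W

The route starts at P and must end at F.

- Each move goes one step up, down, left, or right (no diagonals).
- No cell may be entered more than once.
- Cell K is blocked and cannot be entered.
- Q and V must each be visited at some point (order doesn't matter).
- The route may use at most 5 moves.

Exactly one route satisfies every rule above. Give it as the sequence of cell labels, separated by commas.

The 5-move cap with required stops at Q, V leaves no slack for detours.
Route from P: down 1 to V, right 1 to W, up 3 to F — 5 moves in all.
Check: all required cells visited; 5 ≤ 5 moves.

P, V, W, Q, L, F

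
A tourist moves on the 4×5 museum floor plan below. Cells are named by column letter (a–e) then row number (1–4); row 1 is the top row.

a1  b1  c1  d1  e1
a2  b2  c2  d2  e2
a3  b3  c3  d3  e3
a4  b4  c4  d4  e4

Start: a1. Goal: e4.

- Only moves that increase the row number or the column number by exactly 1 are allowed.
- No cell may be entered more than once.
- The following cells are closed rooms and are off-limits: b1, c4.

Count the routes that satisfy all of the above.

A right/down-only route from a1 to e4 makes exactly 3 down-moves and 4 right-moves in some order.
With no other constraints that would be C(7,3) = 35 routes.
Subtract routes through each blocked cell (inclusion–exclusion for overlaps): − through b1: 20 − through c4: 10 + through b1&c4: 4 → 9.
That gives 9 routes.

9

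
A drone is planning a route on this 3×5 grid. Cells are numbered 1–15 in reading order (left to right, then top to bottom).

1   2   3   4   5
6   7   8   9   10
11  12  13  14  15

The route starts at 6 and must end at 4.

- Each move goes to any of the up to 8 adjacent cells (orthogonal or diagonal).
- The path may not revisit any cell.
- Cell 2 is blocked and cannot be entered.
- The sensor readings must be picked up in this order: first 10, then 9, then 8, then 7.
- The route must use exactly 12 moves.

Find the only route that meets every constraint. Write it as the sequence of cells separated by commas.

The waypoints must appear in the order 10, 9, 8, 7, with no cell reused.
Route from 6: down 1 to 11, right 4 to 15, up 2 to 5, down-left 1 to 9, left 2 to 7, up-right 1 to 3, right 1 to 4 — 12 moves in all.
Check: order respected (10 at step 6, 9 at step 8, 8 at step 9, 7 at step 10); 12 moves as required.

6, 11, 12, 13, 14, 15, 10, 5, 9, 8, 7, 3, 4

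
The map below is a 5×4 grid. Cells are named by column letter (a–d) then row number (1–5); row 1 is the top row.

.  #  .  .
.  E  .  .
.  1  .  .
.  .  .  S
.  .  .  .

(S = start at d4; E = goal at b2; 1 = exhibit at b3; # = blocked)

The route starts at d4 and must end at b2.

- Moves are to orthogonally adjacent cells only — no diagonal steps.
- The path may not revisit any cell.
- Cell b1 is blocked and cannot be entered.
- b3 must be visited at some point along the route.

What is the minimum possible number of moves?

4

Any route passes through b3 somewhere between d4 and b2. Summing Manhattan distances along the two legs (d4 → b3 → b2) gives a lower bound of 3 + 1 = 4 moves.
A route of 4 moves achieves this: d4 → d3 → c3 → b3 → b2.
Since 4 matches the lower bound, it is optimal.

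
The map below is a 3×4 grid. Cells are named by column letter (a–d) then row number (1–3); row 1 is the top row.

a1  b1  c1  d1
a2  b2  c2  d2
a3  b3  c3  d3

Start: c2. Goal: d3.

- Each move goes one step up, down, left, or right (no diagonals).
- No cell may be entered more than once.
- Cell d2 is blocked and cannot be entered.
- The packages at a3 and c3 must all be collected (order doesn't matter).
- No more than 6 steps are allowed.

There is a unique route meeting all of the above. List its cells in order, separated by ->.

The budget equals the shortest possible length, so every move has to be on a shortest route through the required cells.
Route from c2: left 2 to a2, down 1 to a3, right 3 to d3 — 6 moves in all.
Check: all required cells visited; 6 ≤ 6 moves.

c2 -> b2 -> a2 -> a3 -> b3 -> c3 -> d3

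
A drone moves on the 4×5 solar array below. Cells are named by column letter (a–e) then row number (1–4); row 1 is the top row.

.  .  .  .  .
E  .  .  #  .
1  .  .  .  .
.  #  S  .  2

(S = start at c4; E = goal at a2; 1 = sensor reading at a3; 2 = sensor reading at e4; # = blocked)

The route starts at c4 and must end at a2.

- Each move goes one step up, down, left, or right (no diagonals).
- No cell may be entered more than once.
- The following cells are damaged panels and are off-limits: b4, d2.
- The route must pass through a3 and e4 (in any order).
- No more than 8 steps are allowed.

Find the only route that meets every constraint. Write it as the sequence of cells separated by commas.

c4, d4, e4, e3, d3, c3, b3, a3, a2

The budget equals the shortest possible length, so every move has to be on a shortest route through the required cells.
Route from c4: 2× right (reaching e4), up to e3, 4× left (reaching a3), up to a2 — 8 moves in all.
Check: all required cells visited; 8 ≤ 8 moves.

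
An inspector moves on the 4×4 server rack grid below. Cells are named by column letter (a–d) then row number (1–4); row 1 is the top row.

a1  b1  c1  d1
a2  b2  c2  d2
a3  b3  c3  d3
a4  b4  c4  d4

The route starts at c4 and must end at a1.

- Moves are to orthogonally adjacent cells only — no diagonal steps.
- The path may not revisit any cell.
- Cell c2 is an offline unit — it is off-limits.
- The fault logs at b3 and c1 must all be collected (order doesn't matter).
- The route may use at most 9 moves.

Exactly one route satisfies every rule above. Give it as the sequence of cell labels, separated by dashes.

c4 - b4 - b3 - c3 - d3 - d2 - d1 - c1 - b1 - a1

The 9-move cap with required stops at b3, c1 leaves no slack for detours.
Route from c4: left 1 to b4, up 1 to b3, right 2 to d3, up 2 to d1, left 3 to a1 — 9 moves in all.
Check: all required cells visited; 9 ≤ 9 moves.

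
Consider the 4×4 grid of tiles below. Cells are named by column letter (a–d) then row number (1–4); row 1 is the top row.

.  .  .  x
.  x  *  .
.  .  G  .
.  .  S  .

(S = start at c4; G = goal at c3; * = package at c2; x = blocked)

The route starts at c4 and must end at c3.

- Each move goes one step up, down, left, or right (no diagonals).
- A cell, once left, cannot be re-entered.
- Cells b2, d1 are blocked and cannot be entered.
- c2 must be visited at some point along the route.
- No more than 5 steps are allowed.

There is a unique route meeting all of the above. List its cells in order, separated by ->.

The budget equals the shortest possible length, so every move has to be on a shortest route through the required cells.
Route from c4: right to d4, 2× up (reaching d2), left to c2, down to c3 — 5 moves in all.
Check: all required cells visited; 5 ≤ 5 moves.

c4 -> d4 -> d3 -> d2 -> c2 -> c3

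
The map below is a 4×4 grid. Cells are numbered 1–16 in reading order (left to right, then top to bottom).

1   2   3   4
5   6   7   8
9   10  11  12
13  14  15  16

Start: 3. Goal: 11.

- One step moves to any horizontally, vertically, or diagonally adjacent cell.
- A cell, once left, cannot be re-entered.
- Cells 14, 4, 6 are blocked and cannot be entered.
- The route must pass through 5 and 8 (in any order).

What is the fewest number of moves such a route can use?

Any route passes through 5 and 8 in some order between 3 and 11. Summing Chebyshev distances along each leg and taking the cheapest ordering (3 → 8 → 5 → 11) gives a lower bound of 1 + 3 + 2 = 6 moves.
A route of 6 moves achieves this: 3 → 2 → 5 → 10 → 7 → 8 → 11.
Since 6 matches the lower bound, it is optimal.

6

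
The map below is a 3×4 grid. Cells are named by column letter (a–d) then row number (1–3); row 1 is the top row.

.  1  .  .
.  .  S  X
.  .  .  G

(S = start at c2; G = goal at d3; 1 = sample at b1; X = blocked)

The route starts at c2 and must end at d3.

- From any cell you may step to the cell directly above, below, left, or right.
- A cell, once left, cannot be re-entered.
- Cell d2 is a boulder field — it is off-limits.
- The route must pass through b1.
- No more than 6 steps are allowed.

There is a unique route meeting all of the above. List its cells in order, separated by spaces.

c2 c1 b1 b2 b3 c3 d3

The 6-move cap with required stops at b1 leaves no slack for detours.
Route from c2: up 1 to c1, left 1 to b1, down 2 to b3, right 2 to d3 — 6 moves in all.
Check: all required cells visited; 6 ≤ 6 moves.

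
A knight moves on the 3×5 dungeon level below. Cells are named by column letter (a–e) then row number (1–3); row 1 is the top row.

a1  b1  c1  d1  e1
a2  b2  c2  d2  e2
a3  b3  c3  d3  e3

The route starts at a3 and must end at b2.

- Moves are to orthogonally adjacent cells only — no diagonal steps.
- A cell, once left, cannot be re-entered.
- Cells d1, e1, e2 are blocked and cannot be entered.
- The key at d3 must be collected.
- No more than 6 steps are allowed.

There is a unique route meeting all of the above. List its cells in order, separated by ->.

The budget equals the shortest possible length, so every move has to be on a shortest route through the required cells.
Route from a3: 3× right (reaching d3), up to d2, 2× left (reaching b2) — 6 moves in all.
Check: all required cells visited; 6 ≤ 6 moves.

a3 -> b3 -> c3 -> d3 -> d2 -> c2 -> b2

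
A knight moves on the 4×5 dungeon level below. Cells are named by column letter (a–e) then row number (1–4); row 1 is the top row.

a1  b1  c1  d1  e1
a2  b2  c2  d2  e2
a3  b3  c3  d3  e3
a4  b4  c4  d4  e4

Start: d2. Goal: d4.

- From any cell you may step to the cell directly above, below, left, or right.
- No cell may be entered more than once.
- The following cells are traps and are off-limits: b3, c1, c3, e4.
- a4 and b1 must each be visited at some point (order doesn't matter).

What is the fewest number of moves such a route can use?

10

Any route passes through a4 and b1 in some order between d2 and d4. Summing Manhattan distances along each leg and taking the cheapest ordering (d2 → b1 → a4 → d4) gives a lower bound of 3 + 4 + 3 = 10 moves.
A route of 10 moves achieves this: d2 → c2 → b2 → b1 → a1 → a2 → a3 → a4 → b4 → c4 → d4.
Since 10 matches the lower bound, it is optimal.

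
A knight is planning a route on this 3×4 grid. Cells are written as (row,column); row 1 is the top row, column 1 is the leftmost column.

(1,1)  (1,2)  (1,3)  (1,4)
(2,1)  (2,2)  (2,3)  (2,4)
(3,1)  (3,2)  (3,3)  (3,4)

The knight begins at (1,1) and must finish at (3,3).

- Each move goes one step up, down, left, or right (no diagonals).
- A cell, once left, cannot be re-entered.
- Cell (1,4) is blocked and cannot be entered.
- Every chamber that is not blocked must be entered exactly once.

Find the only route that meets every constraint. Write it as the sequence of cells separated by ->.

(1,1) -> (2,1) -> (3,1) -> (3,2) -> (2,2) -> (1,2) -> (1,3) -> (2,3) -> (2,4) -> (3,4) -> (3,3)

Need to visit all 11 open cells exactly once, starting at (1,1) and ending at (3,3).
Cell (3,4) has only two open neighbours ((2,4) and (3,3)), so the path must pass straight through it: one of those is the cell it's entered from and the other is where it exits.
Route from (1,1): down 2 to (3,1), right 1 to (3,2), up 2 to (1,2), right 1 to (1,3), down 1 to (2,3), right 1 to (2,4), down 1 to (3,4), left 1 to (3,3) — 10 moves in all.
Check: all 11 open cells covered.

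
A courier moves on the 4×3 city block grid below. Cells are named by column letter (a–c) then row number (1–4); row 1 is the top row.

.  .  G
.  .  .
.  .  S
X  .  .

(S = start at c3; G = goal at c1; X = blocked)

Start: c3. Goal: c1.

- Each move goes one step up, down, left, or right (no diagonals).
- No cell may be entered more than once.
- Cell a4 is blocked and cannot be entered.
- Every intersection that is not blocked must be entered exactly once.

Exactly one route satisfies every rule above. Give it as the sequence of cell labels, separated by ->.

c3 -> c4 -> b4 -> b3 -> a3 -> a2 -> a1 -> b1 -> b2 -> c2 -> c1

Need to visit all 11 open cells exactly once, starting at c3 and ending at c1.
Cell a3 has only two open neighbours (a2 and b3), so the path must pass straight through it: one of those is the cell it's entered from and the other is where it exits.
Route from c3: down to c4, left to b4, up to b3, left to a3, 2× up (reaching a1), right to b1, down to b2, right to c2, up to c1 — 10 moves in all.
Check: all 11 open cells covered.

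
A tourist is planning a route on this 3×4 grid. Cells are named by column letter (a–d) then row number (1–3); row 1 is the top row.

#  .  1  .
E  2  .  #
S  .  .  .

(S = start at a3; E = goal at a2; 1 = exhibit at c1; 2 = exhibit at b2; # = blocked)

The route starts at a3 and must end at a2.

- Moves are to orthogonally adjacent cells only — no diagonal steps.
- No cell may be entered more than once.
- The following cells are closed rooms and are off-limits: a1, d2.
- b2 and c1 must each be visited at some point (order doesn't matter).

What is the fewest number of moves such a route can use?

7

Any route passes through b2 and c1 in some order between a3 and a2. Summing Manhattan distances along each leg and taking the cheapest ordering (a3 → c1 → b2 → a2) gives a lower bound of 4 + 2 + 1 = 7 moves.
A route of 7 moves achieves this: a3 → b3 → c3 → c2 → c1 → b1 → b2 → a2.
Since 7 matches the lower bound, it is optimal.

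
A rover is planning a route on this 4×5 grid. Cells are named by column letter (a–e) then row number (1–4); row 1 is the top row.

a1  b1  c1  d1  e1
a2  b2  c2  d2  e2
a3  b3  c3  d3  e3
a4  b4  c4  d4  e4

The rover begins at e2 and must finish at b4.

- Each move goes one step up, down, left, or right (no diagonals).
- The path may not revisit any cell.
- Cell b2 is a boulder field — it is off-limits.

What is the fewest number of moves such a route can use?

5

The Manhattan distance from e2 to b4 is |2−4| + |5−2| = 5, so at least 5 moves are needed.
A route of 5 moves achieves this: e2 → e3 → e4 → d4 → c4 → b4.
Since 5 matches the lower bound, it is optimal.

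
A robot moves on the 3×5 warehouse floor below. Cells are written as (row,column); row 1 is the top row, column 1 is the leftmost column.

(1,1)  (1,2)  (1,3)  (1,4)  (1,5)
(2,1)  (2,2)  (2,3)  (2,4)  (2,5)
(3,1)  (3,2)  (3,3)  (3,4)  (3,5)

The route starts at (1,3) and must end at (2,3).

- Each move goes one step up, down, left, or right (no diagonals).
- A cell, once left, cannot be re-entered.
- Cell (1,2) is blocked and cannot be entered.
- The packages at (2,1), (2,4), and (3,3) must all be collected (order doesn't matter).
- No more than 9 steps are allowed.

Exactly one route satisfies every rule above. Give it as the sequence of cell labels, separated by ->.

Any route must reach (2,1), (2,4), and (3,3) and still end at (2,3) within 9 moves, so the order of the required stops is forced.
Route from (1,3): right 1 to (1,4), down 2 to (3,4), left 3 to (3,1), up 1 to (2,1), right 2 to (2,3) — 9 moves in all.
Check: all required cells visited; 9 ≤ 9 moves.

(1,3) -> (1,4) -> (2,4) -> (3,4) -> (3,3) -> (3,2) -> (3,1) -> (2,1) -> (2,2) -> (2,3)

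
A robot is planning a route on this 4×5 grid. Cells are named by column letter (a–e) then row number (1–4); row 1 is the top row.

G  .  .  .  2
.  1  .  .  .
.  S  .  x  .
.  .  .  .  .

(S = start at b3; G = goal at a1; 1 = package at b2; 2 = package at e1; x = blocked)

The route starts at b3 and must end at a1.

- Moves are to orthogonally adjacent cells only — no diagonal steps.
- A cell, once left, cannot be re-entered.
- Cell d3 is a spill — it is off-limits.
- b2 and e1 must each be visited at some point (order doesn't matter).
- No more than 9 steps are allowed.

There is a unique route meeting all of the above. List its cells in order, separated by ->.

b3 -> b2 -> c2 -> d2 -> e2 -> e1 -> d1 -> c1 -> b1 -> a1

The budget equals the shortest possible length, so every move has to be on a shortest route through the required cells.
Route from b3: up to b2, 3× right (reaching e2), up to e1, 4× left (reaching a1) — 9 moves in all.
Check: all required cells visited; 9 ≤ 9 moves.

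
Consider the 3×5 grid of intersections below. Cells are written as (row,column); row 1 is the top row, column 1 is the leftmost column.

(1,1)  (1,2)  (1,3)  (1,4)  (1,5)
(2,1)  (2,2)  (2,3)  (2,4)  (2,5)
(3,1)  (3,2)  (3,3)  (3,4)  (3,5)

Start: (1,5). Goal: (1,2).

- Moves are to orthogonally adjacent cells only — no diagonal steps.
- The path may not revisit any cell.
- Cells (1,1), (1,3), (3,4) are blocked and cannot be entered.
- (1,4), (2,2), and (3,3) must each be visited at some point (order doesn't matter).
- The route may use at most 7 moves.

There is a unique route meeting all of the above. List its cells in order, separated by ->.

(1,5) -> (1,4) -> (2,4) -> (2,3) -> (3,3) -> (3,2) -> (2,2) -> (1,2)

Any route must reach (1,4), (2,2), and (3,3) and still end at (1,2) within 7 moves, so the order of the required stops is forced.
Route from (1,5): left to (1,4), down to (2,4), left to (2,3), down to (3,3), left to (3,2), 2× up (reaching (1,2)) — 7 moves in all.
Check: all required cells visited; 7 ≤ 7 moves.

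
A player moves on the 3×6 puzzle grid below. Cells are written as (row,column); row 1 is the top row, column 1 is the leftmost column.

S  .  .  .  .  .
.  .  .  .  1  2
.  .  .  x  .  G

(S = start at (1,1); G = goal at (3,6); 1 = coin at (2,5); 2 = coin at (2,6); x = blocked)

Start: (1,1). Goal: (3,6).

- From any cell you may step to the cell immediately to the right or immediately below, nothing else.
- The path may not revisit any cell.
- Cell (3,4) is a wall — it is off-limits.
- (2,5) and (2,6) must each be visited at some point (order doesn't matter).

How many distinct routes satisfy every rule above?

A right/down-only route from (1,1) to (3,6) makes exactly 2 down-moves and 5 right-moves in some order.
With no other constraints that would be C(7,2) = 21 routes.
A monotone route can only reach the required cells in the order (2,5), (2,6), so split there and multiply the segment counts (each segment already excludes blocked cells): (1,1)→(2,5): 5; (2,5)→(2,6): 1; (2,6)→(3,6): 1; product = 5.
That gives 5 routes.

5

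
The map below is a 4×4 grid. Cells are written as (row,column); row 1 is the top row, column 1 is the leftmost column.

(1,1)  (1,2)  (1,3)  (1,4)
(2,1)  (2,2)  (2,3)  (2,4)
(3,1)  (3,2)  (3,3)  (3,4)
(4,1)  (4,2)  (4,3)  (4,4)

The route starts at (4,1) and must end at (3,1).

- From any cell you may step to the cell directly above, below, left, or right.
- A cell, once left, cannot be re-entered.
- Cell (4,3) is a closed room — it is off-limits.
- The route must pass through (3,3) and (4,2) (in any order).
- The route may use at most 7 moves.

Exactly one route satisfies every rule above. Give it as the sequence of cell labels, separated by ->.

(4,1) -> (4,2) -> (3,2) -> (3,3) -> (2,3) -> (2,2) -> (2,1) -> (3,1)

The budget equals the shortest possible length, so every move has to be on a shortest route through the required cells.
Route from (4,1): right to (4,2), up to (3,2), right to (3,3), up to (2,3), 2× left (reaching (2,1)), down to (3,1) — 7 moves in all.
Check: all required cells visited; 7 ≤ 7 moves.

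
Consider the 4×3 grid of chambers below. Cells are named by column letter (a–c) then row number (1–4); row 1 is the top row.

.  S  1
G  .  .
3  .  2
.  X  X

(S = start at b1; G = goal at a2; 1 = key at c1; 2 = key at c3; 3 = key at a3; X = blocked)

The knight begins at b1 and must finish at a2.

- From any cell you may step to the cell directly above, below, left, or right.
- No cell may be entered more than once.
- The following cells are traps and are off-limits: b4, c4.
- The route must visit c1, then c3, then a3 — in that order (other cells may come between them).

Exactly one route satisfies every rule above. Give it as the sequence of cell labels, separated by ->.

The waypoints must appear in the order c1, c3, a3, with no cell reused.
Route from b1: right to c1, 2× down (reaching c3), 2× left (reaching a3), up to a2 — 6 moves in all.
Check: order respected (1 at step 1, 2 at step 3, 3 at step 5).

b1 -> c1 -> c2 -> c3 -> b3 -> a3 -> a2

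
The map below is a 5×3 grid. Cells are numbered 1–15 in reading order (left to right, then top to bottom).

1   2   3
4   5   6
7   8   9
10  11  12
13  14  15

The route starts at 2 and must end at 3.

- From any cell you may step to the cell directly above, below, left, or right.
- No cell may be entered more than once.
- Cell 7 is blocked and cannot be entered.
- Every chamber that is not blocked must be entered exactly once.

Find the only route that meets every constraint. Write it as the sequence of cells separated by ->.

2 -> 1 -> 4 -> 5 -> 8 -> 11 -> 10 -> 13 -> 14 -> 15 -> 12 -> 9 -> 6 -> 3

Need to visit all 14 open cells exactly once, starting at 2 and ending at 3.
Cell 15 has only two open neighbours (12 and 14), so the path must pass straight through it: one of those is the cell it's entered from and the other is where it exits.
Route from 2: left to 1, down to 4, right to 5, 2× down (reaching 11), left to 10, down to 13, 2× right (reaching 15), 4× up (reaching 3) — 13 moves in all.
Check: all 14 open cells covered.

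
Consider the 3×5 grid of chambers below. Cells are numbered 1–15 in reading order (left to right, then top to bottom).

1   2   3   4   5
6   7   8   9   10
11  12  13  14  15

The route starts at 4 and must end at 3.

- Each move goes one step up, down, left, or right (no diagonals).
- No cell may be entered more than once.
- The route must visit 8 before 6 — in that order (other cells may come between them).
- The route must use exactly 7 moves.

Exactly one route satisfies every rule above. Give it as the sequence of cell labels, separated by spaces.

The waypoints must appear in the order 8, 6, with no cell reused.
Route from 4: down 1 to 9, left 3 to 6, up 1 to 1, right 2 to 3 — 7 moves in all.
Check: order respected (8 at step 2, 6 at step 4); 7 moves as required.

4 9 8 7 6 1 2 3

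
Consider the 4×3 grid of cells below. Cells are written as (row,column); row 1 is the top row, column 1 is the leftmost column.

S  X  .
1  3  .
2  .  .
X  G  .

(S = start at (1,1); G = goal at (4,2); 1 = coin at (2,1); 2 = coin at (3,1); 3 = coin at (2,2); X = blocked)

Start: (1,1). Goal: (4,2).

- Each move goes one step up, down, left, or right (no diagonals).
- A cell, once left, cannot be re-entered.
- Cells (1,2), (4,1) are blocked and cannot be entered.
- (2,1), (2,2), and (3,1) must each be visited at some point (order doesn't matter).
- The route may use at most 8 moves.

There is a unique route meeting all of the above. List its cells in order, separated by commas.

(1,1), (2,1), (3,1), (3,2), (2,2), (2,3), (3,3), (4,3), (4,2)

The 8-move cap with required stops at (2,1), (2,2), (3,1) leaves no slack for detours.
Route from (1,1): down 2 to (3,1), right 1 to (3,2), up 1 to (2,2), right 1 to (2,3), down 2 to (4,3), left 1 to (4,2) — 8 moves in all.
Check: all required cells visited; 8 ≤ 8 moves.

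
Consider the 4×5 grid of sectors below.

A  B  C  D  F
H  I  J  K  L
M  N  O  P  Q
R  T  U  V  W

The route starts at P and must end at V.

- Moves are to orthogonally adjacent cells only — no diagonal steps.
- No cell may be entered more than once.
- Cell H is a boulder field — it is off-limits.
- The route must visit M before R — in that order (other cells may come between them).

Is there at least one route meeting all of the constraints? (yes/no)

yes

One route that works: P → O → N → M → R → T → U → V.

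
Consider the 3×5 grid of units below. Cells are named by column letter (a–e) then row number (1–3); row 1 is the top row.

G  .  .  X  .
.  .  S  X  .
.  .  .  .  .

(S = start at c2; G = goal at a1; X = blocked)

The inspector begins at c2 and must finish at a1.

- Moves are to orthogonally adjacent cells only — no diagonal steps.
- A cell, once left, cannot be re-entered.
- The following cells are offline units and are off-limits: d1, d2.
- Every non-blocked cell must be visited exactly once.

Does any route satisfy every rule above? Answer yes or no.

Cell e1 has only one open neighbour but is neither the start nor the goal, so a Hamiltonian route would have to both enter and leave it through the same neighbour — impossible without revisiting.

no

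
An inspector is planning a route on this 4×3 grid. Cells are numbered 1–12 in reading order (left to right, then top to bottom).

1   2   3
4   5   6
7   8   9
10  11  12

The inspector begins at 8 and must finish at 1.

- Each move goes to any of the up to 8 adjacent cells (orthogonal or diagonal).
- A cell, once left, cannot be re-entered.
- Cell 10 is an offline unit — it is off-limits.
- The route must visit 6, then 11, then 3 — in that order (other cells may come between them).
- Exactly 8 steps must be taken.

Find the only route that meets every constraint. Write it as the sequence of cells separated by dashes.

8 - 6 - 9 - 11 - 7 - 5 - 3 - 2 - 1

The waypoints must appear in the order 6, 11, 3, with no cell reused.
Route from 8: up-right to 6, down to 9, down-left to 11, up-left to 7, 2× up-right (reaching 3), 2× left (reaching 1) — 8 moves in all.
Check: order respected (6 at step 1, 11 at step 3, 3 at step 6); 8 moves as required.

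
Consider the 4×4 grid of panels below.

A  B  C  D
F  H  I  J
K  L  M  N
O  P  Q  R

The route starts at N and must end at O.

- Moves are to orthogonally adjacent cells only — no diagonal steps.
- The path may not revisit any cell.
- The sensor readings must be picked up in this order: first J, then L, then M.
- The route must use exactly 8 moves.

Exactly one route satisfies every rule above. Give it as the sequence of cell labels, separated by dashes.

The waypoints must appear in the order J, L, M, with no cell reused.
Route from N: up to J, 2× left (reaching H), down to L, right to M, down to Q, 2× left (reaching O) — 8 moves in all.
Check: order respected (J at step 1, L at step 4, M at step 5); 8 moves as required.

N - J - I - H - L - M - Q - P - O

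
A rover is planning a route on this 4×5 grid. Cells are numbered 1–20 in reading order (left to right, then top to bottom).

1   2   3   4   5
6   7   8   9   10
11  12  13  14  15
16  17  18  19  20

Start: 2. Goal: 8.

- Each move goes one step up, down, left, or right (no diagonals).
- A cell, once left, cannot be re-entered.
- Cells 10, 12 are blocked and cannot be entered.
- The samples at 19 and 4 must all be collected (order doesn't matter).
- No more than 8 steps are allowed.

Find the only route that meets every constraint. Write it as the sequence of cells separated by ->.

2 -> 3 -> 4 -> 9 -> 14 -> 19 -> 18 -> 13 -> 8

The budget equals the shortest possible length, so every move has to be on a shortest route through the required cells.
Route from 2: right 2 to 4, down 3 to 19, left 1 to 18, up 2 to 8 — 8 moves in all.
Check: all required cells visited; 8 ≤ 8 moves.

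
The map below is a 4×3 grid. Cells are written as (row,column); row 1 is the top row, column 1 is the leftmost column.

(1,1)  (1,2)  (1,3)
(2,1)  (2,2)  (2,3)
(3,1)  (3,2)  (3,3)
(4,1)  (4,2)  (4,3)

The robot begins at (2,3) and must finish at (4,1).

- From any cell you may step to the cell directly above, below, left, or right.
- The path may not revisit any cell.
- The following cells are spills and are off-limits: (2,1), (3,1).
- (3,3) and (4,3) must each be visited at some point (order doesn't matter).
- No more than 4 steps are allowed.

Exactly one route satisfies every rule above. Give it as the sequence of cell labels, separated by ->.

(2,3) -> (3,3) -> (4,3) -> (4,2) -> (4,1)

The 4-move cap with required stops at (3,3), (4,3) leaves no slack for detours.
Route from (2,3): 2× down (reaching (4,3)), 2× left (reaching (4,1)) — 4 moves in all.
Check: all required cells visited; 4 ≤ 4 moves.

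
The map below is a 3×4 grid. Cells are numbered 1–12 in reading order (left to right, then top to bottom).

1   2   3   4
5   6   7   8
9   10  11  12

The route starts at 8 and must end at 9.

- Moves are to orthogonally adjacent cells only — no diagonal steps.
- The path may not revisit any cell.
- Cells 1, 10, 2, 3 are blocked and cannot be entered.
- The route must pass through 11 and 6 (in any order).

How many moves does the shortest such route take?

Any route passes through 11 and 6 in some order between 8 and 9. Summing Manhattan distances along each leg and taking the cheapest ordering (8 → 11 → 6 → 9) gives a lower bound of 2 + 2 + 2 = 6 moves.
A route of 6 moves achieves this: 8 → 12 → 11 → 7 → 6 → 5 → 9.
Since 6 matches the lower bound, it is optimal.

6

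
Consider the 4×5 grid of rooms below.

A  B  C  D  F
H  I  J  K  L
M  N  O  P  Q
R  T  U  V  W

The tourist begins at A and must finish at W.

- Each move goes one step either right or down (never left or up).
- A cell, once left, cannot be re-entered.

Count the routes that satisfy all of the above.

35

A right/down-only route from A to W makes exactly 3 down-moves and 4 right-moves in some order.
With no other constraints that would be C(7,3) = 35 routes.
That gives 35 routes.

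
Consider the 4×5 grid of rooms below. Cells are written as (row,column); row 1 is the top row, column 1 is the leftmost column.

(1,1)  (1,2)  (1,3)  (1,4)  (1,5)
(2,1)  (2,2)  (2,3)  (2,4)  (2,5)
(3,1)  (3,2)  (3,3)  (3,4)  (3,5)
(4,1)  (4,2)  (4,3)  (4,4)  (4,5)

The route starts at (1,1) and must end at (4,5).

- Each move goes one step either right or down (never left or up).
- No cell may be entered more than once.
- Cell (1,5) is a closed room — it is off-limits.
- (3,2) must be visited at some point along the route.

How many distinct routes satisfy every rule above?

12

A right/down-only route from (1,1) to (4,5) makes exactly 3 down-moves and 4 right-moves in some order.
With no other constraints that would be C(7,3) = 35 routes.
Split at (3,2) and multiply the segment counts (each segment already excludes blocked cells): (1,1)→(3,2): 3; (3,2)→(4,5): 4; product = 12.
That gives 12 routes.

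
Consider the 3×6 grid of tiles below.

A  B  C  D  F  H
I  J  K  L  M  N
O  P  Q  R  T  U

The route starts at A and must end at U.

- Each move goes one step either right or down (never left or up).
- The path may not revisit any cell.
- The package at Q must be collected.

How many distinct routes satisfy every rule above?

6

A right/down-only route from A to U makes exactly 2 down-moves and 5 right-moves in some order.
With no other constraints that would be C(7,2) = 21 routes.
Split at Q and multiply the segment counts: A→Q: 6; Q→U: 1; product = 6.
That gives 6 routes.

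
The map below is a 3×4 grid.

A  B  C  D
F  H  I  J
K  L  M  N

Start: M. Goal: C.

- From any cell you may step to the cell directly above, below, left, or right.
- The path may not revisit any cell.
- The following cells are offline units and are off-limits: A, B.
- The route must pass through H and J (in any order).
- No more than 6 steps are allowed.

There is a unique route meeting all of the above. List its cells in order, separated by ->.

The budget equals the shortest possible length, so every move has to be on a shortest route through the required cells.
Route from M: left 1 to L, up 1 to H, right 2 to J, up 1 to D, left 1 to C — 6 moves in all.
Check: all required cells visited; 6 ≤ 6 moves.

M -> L -> H -> I -> J -> D -> C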